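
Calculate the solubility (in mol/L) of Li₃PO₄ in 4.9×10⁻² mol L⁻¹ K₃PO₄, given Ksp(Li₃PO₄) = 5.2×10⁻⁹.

Li₃PO₄(s) ⇌ 3 Li⁺(aq) + PO₄³⁻(aq)
PO₄³⁻ is already present at 4.9×10⁻² mol L⁻¹. If s mol/L of Li₃PO₄ dissolves, [Li⁺] = 3s while [PO₄³⁻] ≈ 4.9×10⁻² mol L⁻¹.
Ksp = [Li⁺]^3[PO₄³⁻] = (3s)^3(4.9×10⁻²)
(3s)^3 = 5.2×10⁻⁹ / (4.9×10⁻²) = 1.1×10⁻⁷
s = 1.6×10⁻³ mol L⁻¹

1.6×10⁻³ M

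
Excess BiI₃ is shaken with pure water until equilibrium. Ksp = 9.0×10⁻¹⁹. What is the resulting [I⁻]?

4.1×10⁻⁵ M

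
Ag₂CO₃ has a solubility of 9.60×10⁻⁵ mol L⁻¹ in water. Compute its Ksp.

Ksp = 3.54×10⁻¹²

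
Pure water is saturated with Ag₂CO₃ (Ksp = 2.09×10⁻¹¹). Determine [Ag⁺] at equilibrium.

Ag₂CO₃(s) ⇌ 2 Ag⁺(aq) + CO₃²⁻(aq)
If s mol/L of Ag₂CO₃ dissolves, [Ag⁺] = 2s and [CO₃²⁻] = s.
Ksp = [Ag⁺]^2[CO₃²⁻] = (2s)^2 · s = 4s^3 = 2.09×10⁻¹¹
s = 1.74×10⁻⁴ M
[Ag⁺] = 2s = 3.47×10⁻⁴ M

3.47×10⁻⁴ M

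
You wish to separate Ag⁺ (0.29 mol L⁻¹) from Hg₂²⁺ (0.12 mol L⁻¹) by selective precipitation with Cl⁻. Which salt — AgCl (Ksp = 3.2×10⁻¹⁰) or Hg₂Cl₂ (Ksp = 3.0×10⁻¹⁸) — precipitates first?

AgCl

Each salt precipitates once Q = Ksp for that salt.
For AgCl: [Cl⁻] = (Ksp/[Ag⁺]) = 1.1×10⁻⁹ mol L⁻¹
For Hg₂Cl₂: [Cl⁻] = (Ksp/[Hg₂²⁺])^(1/2) = 5.0×10⁻⁹ mol L⁻¹
AgCl requires the lower [Cl⁻], so it precipitates first.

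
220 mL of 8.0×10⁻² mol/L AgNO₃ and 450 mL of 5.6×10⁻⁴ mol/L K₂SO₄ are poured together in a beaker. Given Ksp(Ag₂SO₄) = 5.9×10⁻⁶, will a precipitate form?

No

Total volume after mixing = 220 + 450 = 670 mL.
[Ag⁺] = (8.0×10⁻²)(220)/670 = 2.6×10⁻² mol/L
[SO₄²⁻] = (5.6×10⁻⁴)(450)/670 = 3.8×10⁻⁴ mol/L
Q = [Ag⁺]^2[SO₄²⁻] = 2.6×10⁻⁷
Since Q (2.6×10⁻⁷) is less than Ksp (5.9×10⁻⁶), no Ag₂SO₄ precipitates.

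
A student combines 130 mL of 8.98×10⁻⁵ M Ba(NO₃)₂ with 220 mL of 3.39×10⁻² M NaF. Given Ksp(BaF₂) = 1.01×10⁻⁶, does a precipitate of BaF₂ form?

The combined volume is 350 mL.
[Ba²⁺] = (8.98×10⁻⁵)(130)/350 = 3.34×10⁻⁵ M
[F⁻] = (3.39×10⁻²)(220)/350 = 2.13×10⁻² M
Q = [Ba²⁺][F⁻]^2 = 1.51×10⁻⁸
Q < Ksp (1.51×10⁻⁸ vs 1.01×10⁻⁶); the solution remains unsaturated and no precipitate forms.

No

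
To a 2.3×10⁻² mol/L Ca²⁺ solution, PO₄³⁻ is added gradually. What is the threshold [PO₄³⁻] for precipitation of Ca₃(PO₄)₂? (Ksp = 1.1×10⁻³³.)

9.5×10⁻¹⁵ M

Precipitation of each salt begins when its ion product equals Ksp.
Ca₃(PO₄)₂(s) ⇌ 3 Ca²⁺(aq) + 2 PO₄³⁻(aq)
Ksp = [Ca²⁺]^3[PO₄³⁻]^2 = [PO₄³⁻]^2(2.3×10⁻²)^3
[PO₄³⁻]^2 = 1.1×10⁻³³ / (2.3×10⁻²)^3 = 9.0×10⁻²⁹
[PO₄³⁻] = 9.5×10⁻¹⁵ mol/L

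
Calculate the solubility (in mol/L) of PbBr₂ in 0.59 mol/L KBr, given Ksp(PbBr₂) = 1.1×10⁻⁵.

3.2×10⁻⁵ M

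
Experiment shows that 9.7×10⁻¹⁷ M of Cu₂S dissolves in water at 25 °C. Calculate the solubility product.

Ksp = 3.7×10⁻⁴⁸

Cu₂S(s) ⇌ 2 Cu⁺(aq) + S²⁻(aq)
Let s be the molar solubility. Then [Cu⁺] = 2s and [S²⁻] = s.
Ksp = [Cu⁺]^2[S²⁻] = (2s)^2 · s = 4s^3
Ksp = 4 × (9.7×10⁻¹⁷)^3 = 3.7×10⁻⁴⁸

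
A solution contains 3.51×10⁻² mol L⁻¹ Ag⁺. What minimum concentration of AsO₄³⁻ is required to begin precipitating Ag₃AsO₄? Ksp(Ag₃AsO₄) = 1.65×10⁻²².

3.82×10⁻¹⁸ M

Each salt precipitates once Q = Ksp for that salt.
Ag₃AsO₄(s) ⇌ 3 Ag⁺(aq) + AsO₄³⁻(aq)
Ksp = [Ag⁺]^3[AsO₄³⁻] = [AsO₄³⁻](3.51×10⁻²)^3
[AsO₄³⁻] = 1.65×10⁻²² / (3.51×10⁻²)^3 = 3.82×10⁻¹⁸
[AsO₄³⁻] = 3.82×10⁻¹⁸ mol L⁻¹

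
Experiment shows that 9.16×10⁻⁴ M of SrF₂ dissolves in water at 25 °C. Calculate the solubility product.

SrF₂(s) ⇌ Sr²⁺(aq) + 2 F⁻(aq)
Call the molar solubility s, so that [Sr²⁺] = s and [F⁻] = 2s.
Ksp = [Sr²⁺][F⁻]^2 = s · (2s)^2 = 4s^3
Ksp = 4 × (9.16×10⁻⁴)^3 = 3.07×10⁻⁹

Ksp = 3.07×10⁻⁹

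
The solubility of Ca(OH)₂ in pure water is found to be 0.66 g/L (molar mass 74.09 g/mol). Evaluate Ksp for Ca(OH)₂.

Ksp = 2.8×10⁻⁶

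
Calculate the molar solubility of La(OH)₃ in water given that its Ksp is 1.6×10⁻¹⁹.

La(OH)₃(s) ⇌ La³⁺(aq) + 3 OH⁻(aq)
If s mol/L of La(OH)₃ dissolves, [La³⁺] = s and [OH⁻] = 3s.
Ksp = [La³⁺][OH⁻]^3 = s · (3s)^3 = 27s^4
27s^4 = 1.6×10⁻¹⁹  ⇒  s^4 = 5.9×10⁻²¹
s = (5.9×10⁻²¹)^(1/4) = 8.8×10⁻⁶ mol/L

8.8×10⁻⁶ M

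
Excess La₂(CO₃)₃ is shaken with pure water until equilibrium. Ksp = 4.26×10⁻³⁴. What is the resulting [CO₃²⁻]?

2.49×10⁻⁷ M

La₂(CO₃)₃(s) ⇌ 2 La³⁺(aq) + 3 CO₃²⁻(aq)
For each mole of La₂(CO₃)₃ that dissolves per liter, [La³⁺] = 2s and [CO₃²⁻] = 3s; let s denote this solubility.
Ksp = [La³⁺]^2[CO₃²⁻]^3 = (2s)^2 · (3s)^3 = 108s^5 = 4.26×10⁻³⁴
s = 8.30×10⁻⁸ M
[CO₃²⁻] = 3s = 2.49×10⁻⁷ M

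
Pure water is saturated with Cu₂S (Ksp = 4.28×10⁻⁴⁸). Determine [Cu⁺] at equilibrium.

Cu₂S(s) ⇌ 2 Cu⁺(aq) + S²⁻(aq)
For each mole of Cu₂S that dissolves per liter, [Cu⁺] = 2s and [S²⁻] = s; let s denote this solubility.
Ksp = [Cu⁺]^2[S²⁻] = (2s)^2 · s = 4s^3 = 4.28×10⁻⁴⁸
s = 1.02×10⁻¹⁶ M
[Cu⁺] = 2s = 2.05×10⁻¹⁶ M

2.05×10⁻¹⁶ M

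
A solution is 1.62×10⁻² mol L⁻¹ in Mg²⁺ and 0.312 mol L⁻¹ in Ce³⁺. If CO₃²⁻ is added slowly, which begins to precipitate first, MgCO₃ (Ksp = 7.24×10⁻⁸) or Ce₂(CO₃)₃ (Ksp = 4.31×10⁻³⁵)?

Each salt precipitates once Q = Ksp for that salt.
For MgCO₃: [CO₃²⁻] = (Ksp/[Mg²⁺]) = 4.47×10⁻⁶ mol L⁻¹
For Ce₂(CO₃)₃: [CO₃²⁻] = (Ksp/[Ce³⁺]^2)^(1/3) = 7.62×10⁻¹² mol L⁻¹
Since Ce₂(CO₃)₃ needs less CO₃²⁻ to reach saturation, it precipitates first.

Ce₂(CO₃)₃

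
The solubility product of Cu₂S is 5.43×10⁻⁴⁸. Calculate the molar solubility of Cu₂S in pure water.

Cu₂S(s) ⇌ 2 Cu⁺(aq) + S²⁻(aq)
With molar solubility s: [Cu⁺] = 2s, [S²⁻] = s.
Ksp = [Cu⁺]^2[S²⁻] = (2s)^2 · s = 4s^3
4s^3 = 5.43×10⁻⁴⁸  ⇒  s^3 = 1.36×10⁻⁴⁸
Taking the 3rd root, s = 1.11×10⁻¹⁶ M.

1.11×10⁻¹⁶ M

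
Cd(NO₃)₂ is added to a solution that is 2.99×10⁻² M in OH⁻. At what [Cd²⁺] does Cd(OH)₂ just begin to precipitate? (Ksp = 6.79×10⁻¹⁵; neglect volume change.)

7.59×10⁻¹² M

Each salt precipitates once Q = Ksp for that salt.
Cd(OH)₂(s) ⇌ Cd²⁺(aq) + 2 OH⁻(aq)
Ksp = [Cd²⁺][OH⁻]^2 = [Cd²⁺](2.99×10⁻²)^2
[Cd²⁺] = 6.79×10⁻¹⁵ / (2.99×10⁻²)^2 = 7.59×10⁻¹²
[Cd²⁺] = 7.59×10⁻¹² M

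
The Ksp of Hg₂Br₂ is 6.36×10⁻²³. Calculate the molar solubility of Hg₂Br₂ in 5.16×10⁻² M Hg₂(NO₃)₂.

1.76×10⁻¹¹ M

Hg₂Br₂(s) ⇌ Hg₂²⁺(aq) + 2 Br⁻(aq)
The solution already contains Hg₂²⁺ at 5.16×10⁻² M. Let s be the molar solubility of Hg₂Br₂.
[Hg₂²⁺] ≈ 5.16×10⁻² M (common ion dominates); [Br⁻] = 2s.
Ksp = [Hg₂²⁺][Br⁻]^2 = (5.16×10⁻²)(2s)^2
(2s)^2 = 6.36×10⁻²³ / (5.16×10⁻²) = 1.23×10⁻²¹
s = 1.76×10⁻¹¹ M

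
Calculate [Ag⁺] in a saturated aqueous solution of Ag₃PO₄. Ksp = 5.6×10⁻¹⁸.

Ag₃PO₄(s) ⇌ 3 Ag⁺(aq) + PO₄³⁻(aq)
Call the molar solubility s, so that [Ag⁺] = 3s and [PO₄³⁻] = s.
Ksp = [Ag⁺]^3[PO₄³⁻] = (3s)^3 · s = 27s^4 = 5.6×10⁻¹⁸
s = 2.1×10⁻⁵ M
[Ag⁺] = 3s = 6.4×10⁻⁵ M

6.4×10⁻⁵ M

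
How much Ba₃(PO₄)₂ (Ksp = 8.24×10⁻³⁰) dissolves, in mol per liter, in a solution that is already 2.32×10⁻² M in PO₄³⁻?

Ba₃(PO₄)₂(s) ⇌ 3 Ba²⁺(aq) + 2 PO₄³⁻(aq)
Let s be the solubility of Ba₃(PO₄)₂ here. The common ion gives [PO₄³⁻] ≈ 2.32×10⁻² M, and [Ba²⁺] = 3s.
Ksp = [Ba²⁺]^3[PO₄³⁻]^2 = (3s)^3(2.32×10⁻²)^2
(3s)^3 = 8.24×10⁻³⁰ / (2.32×10⁻²)^2 = 1.53×10⁻²⁶
s = 8.28×10⁻¹⁰ M

8.28×10⁻¹⁰ M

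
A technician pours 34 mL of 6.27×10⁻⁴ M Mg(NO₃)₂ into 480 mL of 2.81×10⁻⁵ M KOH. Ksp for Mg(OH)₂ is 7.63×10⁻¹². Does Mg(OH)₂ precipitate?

After mixing, V = 34 mL + 480 mL = 514 mL.
[Mg²⁺] = (6.27×10⁻⁴)(34)/514 = 4.15×10⁻⁵ M
[OH⁻] = (2.81×10⁻⁵)(480)/514 = 2.62×10⁻⁵ M
Q = [Mg²⁺][OH⁻]^2 = 2.86×10⁻¹⁴
Q < Ksp (2.86×10⁻¹⁴ vs 7.63×10⁻¹²); the solution remains unsaturated and no precipitate forms.

No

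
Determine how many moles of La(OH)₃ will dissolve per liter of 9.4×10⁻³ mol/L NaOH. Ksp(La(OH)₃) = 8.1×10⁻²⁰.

La(OH)₃(s) ⇌ La³⁺(aq) + 3 OH⁻(aq)
With OH⁻ already at 9.4×10⁻³ mol/L and s small, take [OH⁻] ≈ 9.4×10⁻³ mol/L and [La³⁺] = s.
Ksp = [La³⁺][OH⁻]^3 = s(9.4×10⁻³)^3
s = 8.1×10⁻²⁰ / (9.4×10⁻³)^3 = 9.8×10⁻¹⁴
s = 9.8×10⁻¹⁴ mol/L

9.8×10⁻¹⁴ M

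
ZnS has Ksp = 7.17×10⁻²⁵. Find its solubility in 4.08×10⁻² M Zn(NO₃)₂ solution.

ZnS(s) ⇌ Zn²⁺(aq) + S²⁻(aq)
Let s be the solubility of ZnS here. The common ion gives [Zn²⁺] ≈ 4.08×10⁻² M, and [S²⁻] = s.
Ksp = [Zn²⁺][S²⁻] = (4.08×10⁻²)s
s = 7.17×10⁻²⁵ / (4.08×10⁻²) = 1.76×10⁻²³
s = 1.76×10⁻²³ M

1.76×10⁻²³ M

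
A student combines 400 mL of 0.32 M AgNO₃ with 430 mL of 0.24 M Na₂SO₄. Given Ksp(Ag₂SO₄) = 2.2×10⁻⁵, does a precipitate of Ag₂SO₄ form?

Yes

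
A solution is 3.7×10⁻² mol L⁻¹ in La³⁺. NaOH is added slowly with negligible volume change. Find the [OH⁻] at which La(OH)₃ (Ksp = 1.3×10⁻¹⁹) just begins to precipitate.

1.5×10⁻⁶ M

Each salt precipitates once Q = Ksp for that salt.
La(OH)₃(s) ⇌ La³⁺(aq) + 3 OH⁻(aq)
Ksp = [La³⁺][OH⁻]^3 = [OH⁻]^3(3.7×10⁻²)
[OH⁻]^3 = 1.3×10⁻¹⁹ / (3.7×10⁻²) = 3.5×10⁻¹⁸
[OH⁻] = 1.5×10⁻⁶ mol L⁻¹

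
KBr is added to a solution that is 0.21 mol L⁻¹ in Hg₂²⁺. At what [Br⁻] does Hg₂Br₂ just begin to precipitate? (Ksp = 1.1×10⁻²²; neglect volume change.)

Precipitation begins when Q = Ksp.
Hg₂Br₂(s) ⇌ Hg₂²⁺(aq) + 2 Br⁻(aq)
Ksp = [Hg₂²⁺][Br⁻]^2 = [Br⁻]^2(0.21)
[Br⁻]^2 = 1.1×10⁻²² / (0.21) = 5.2×10⁻²²
[Br⁻] = 2.3×10⁻¹¹ mol L⁻¹

2.3×10⁻¹¹ M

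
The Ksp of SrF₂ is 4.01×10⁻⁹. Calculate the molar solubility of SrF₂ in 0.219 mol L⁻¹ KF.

8.36×10⁻⁸ M

SrF₂(s) ⇌ Sr²⁺(aq) + 2 F⁻(aq)
With F⁻ already at 0.219 mol L⁻¹ and s small, take [F⁻] ≈ 0.219 mol L⁻¹ and [Sr²⁺] = s.
Ksp = [Sr²⁺][F⁻]^2 = s(0.219)^2
s = 4.01×10⁻⁹ / (0.219)^2 = 8.36×10⁻⁸
s = 8.36×10⁻⁸ mol L⁻¹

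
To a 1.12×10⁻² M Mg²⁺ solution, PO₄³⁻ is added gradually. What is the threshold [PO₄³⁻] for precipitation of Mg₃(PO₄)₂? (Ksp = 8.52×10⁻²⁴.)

A salt starts to precipitate once the ion product Q reaches its Ksp.
Mg₃(PO₄)₂(s) ⇌ 3 Mg²⁺(aq) + 2 PO₄³⁻(aq)
Ksp = [Mg²⁺]^3[PO₄³⁻]^2 = [PO₄³⁻]^2(1.12×10⁻²)^3
[PO₄³⁻]^2 = 8.52×10⁻²⁴ / (1.12×10⁻²)^3 = 6.06×10⁻¹⁸
[PO₄³⁻] = 2.46×10⁻⁹ M

2.46×10⁻⁹ M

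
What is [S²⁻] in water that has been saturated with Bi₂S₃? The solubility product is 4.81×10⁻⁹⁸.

4.04×10⁻²⁰ M

Bi₂S₃(s) ⇌ 2 Bi³⁺(aq) + 3 S²⁻(aq)
With molar solubility s: [Bi³⁺] = 2s, [S²⁻] = 3s.
Ksp = [Bi³⁺]^2[S²⁻]^3 = (2s)^2 · (3s)^3 = 108s^5 = 4.81×10⁻⁹⁸
s = 1.35×10⁻²⁰ mol/L
[S²⁻] = 3s = 4.04×10⁻²⁰ mol/L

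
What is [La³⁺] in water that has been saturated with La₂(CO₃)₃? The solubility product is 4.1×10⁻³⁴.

1.6×10⁻⁷ M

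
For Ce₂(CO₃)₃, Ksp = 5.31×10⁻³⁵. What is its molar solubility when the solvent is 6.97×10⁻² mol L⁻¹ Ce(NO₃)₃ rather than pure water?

Ce₂(CO₃)₃(s) ⇌ 2 Ce³⁺(aq) + 3 CO₃²⁻(aq)
Ce³⁺ is already present at 6.97×10⁻² mol L⁻¹. If s mol/L of Ce₂(CO₃)₃ dissolves, [CO₃²⁻] = 3s while [Ce³⁺] ≈ 6.97×10⁻² mol L⁻¹.
Ksp = [Ce³⁺]^2[CO₃²⁻]^3 = (6.97×10⁻²)^2(3s)^3
(3s)^3 = 5.31×10⁻³⁵ / (6.97×10⁻²)^2 = 1.09×10⁻³²
s = 7.40×10⁻¹² mol L⁻¹

7.40×10⁻¹² M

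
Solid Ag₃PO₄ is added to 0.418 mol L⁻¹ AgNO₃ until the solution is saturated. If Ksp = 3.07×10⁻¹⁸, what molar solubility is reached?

4.20×10⁻¹⁷ M

Ag₃PO₄(s) ⇌ 3 Ag⁺(aq) + PO₄³⁻(aq)
The solution already contains Ag⁺ at 0.418 mol L⁻¹. Let s be the molar solubility of Ag₃PO₄.
[Ag⁺] ≈ 0.418 mol L⁻¹ (common ion dominates); [PO₄³⁻] = s.
Ksp = [Ag⁺]^3[PO₄³⁻] = (0.418)^3s
s = 3.07×10⁻¹⁸ / (0.418)^3 = 4.20×10⁻¹⁷
s = 4.20×10⁻¹⁷ mol L⁻¹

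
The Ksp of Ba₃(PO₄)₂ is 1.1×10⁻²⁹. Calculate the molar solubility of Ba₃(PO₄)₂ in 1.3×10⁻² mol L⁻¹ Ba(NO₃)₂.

1.1×10⁻¹² M

Ba₃(PO₄)₂(s) ⇌ 3 Ba²⁺(aq) + 2 PO₄³⁻(aq)
The solution already contains Ba²⁺ at 1.3×10⁻² mol L⁻¹. Let s be the molar solubility of Ba₃(PO₄)₂.
[Ba²⁺] ≈ 1.3×10⁻² mol L⁻¹ (common ion dominates); [PO₄³⁻] = 2s.
Ksp = [Ba²⁺]^3[PO₄³⁻]^2 = (1.3×10⁻²)^3(2s)^2
(2s)^2 = 1.1×10⁻²⁹ / (1.3×10⁻²)^3 = 5.0×10⁻²⁴
s = 1.1×10⁻¹² mol L⁻¹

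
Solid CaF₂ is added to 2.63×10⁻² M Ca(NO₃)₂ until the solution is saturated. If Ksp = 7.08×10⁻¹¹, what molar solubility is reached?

2.59×10⁻⁵ M

CaF₂(s) ⇌ Ca²⁺(aq) + 2 F⁻(aq)
Ca²⁺ is already present at 2.63×10⁻² M. If s mol/L of CaF₂ dissolves, [F⁻] = 2s while [Ca²⁺] ≈ 2.63×10⁻² M.
Ksp = [Ca²⁺][F⁻]^2 = (2.63×10⁻²)(2s)^2
(2s)^2 = 7.08×10⁻¹¹ / (2.63×10⁻²) = 2.69×10⁻⁹
s = 2.59×10⁻⁵ M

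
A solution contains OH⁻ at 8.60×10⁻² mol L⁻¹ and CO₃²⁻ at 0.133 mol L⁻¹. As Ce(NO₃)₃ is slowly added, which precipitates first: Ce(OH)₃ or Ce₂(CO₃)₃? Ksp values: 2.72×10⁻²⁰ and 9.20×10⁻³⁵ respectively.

Ce(OH)₃

A salt starts to precipitate once the ion product Q reaches its Ksp.
For Ce(OH)₃: [Ce³⁺] = (Ksp/[OH⁻]^3) = 4.28×10⁻¹⁷ mol L⁻¹
For Ce₂(CO₃)₃: [Ce³⁺] = (Ksp/[CO₃²⁻]^3)^(1/2) = 1.98×10⁻¹⁶ mol L⁻¹
Ce(OH)₃ requires the lower [Ce³⁺], so it precipitates first.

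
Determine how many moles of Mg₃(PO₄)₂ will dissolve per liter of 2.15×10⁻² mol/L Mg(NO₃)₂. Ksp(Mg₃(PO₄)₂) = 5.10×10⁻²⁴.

Mg₃(PO₄)₂(s) ⇌ 3 Mg²⁺(aq) + 2 PO₄³⁻(aq)
With Mg²⁺ already at 2.15×10⁻² mol/L and s small, take [Mg²⁺] ≈ 2.15×10⁻² mol/L and [PO₄³⁻] = 2s.
Ksp = [Mg²⁺]^3[PO₄³⁻]^2 = (2.15×10⁻²)^3(2s)^2
(2s)^2 = 5.10×10⁻²⁴ / (2.15×10⁻²)^3 = 5.13×10⁻¹⁹
s = 3.58×10⁻¹⁰ mol/L

3.58×10⁻¹⁰ M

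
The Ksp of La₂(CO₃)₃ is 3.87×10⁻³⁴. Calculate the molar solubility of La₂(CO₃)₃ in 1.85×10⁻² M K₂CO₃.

La₂(CO₃)₃(s) ⇌ 2 La³⁺(aq) + 3 CO₃²⁻(aq)
CO₃²⁻ is already present at 1.85×10⁻² M. If s mol/L of La₂(CO₃)₃ dissolves, [La³⁺] = 2s while [CO₃²⁻] ≈ 1.85×10⁻² M.
Ksp = [La³⁺]^2[CO₃²⁻]^3 = (2s)^2(1.85×10⁻²)^3
(2s)^2 = 3.87×10⁻³⁴ / (1.85×10⁻²)^3 = 6.11×10⁻²⁹
s = 3.91×10⁻¹⁵ M

3.91×10⁻¹⁵ M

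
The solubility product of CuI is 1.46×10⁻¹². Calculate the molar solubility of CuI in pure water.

CuI(s) ⇌ Cu⁺(aq) + I⁻(aq)
Let s be the molar solubility. Then [Cu⁺] = s and [I⁻] = s.
Ksp = [Cu⁺][I⁻] = s · s = s^2
s^2 = 1.46×10⁻¹²
Taking the 2nd root, s = 1.21×10⁻⁶ M.

1.21×10⁻⁶ M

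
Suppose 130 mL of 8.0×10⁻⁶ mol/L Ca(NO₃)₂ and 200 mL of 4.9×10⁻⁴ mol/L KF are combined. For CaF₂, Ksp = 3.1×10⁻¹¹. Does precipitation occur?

No

The combined volume is 330 mL.
[Ca²⁺] = (8.0×10⁻⁶)(130)/330 = 3.2×10⁻⁶ mol/L
[F⁻] = (4.9×10⁻⁴)(200)/330 = 3.0×10⁻⁴ mol/L
Q = [Ca²⁺][F⁻]^2 = 2.8×10⁻¹³
Q = 2.8×10⁻¹³ < Ksp = 3.1×10⁻¹¹, so the solution is unsaturated and no precipitate forms.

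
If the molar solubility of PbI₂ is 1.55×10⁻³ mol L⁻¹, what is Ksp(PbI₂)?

Ksp = 1.49×10⁻⁸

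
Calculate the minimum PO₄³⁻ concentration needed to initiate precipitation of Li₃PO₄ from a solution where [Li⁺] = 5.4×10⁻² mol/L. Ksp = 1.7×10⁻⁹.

Precipitation begins when Q = Ksp.
Li₃PO₄(s) ⇌ 3 Li⁺(aq) + PO₄³⁻(aq)
Ksp = [Li⁺]^3[PO₄³⁻] = [PO₄³⁻](5.4×10⁻²)^3
[PO₄³⁻] = 1.7×10⁻⁹ / (5.4×10⁻²)^3 = 1.1×10⁻⁵
[PO₄³⁻] = 1.1×10⁻⁵ mol/L

1.1×10⁻⁵ M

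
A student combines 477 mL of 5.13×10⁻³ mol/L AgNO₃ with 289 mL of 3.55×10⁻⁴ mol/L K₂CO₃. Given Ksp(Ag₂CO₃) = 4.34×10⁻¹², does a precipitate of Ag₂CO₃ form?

Yes

The combined volume is 766 mL.
[Ag⁺] = (5.13×10⁻³)(477)/766 = 3.19×10⁻³ mol/L
[CO₃²⁻] = (3.55×10⁻⁴)(289)/766 = 1.34×10⁻⁴ mol/L
Q = [Ag⁺]^2[CO₃²⁻] = 1.37×10⁻⁹
Q = 1.37×10⁻⁹ > Ksp = 4.34×10⁻¹², so the solution is supersaturated and Ag₂CO₃ precipitates.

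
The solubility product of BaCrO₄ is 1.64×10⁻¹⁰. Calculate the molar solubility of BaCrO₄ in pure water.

BaCrO₄(s) ⇌ Ba²⁺(aq) + CrO₄²⁻(aq)
With molar solubility s: [Ba²⁺] = s, [CrO₄²⁻] = s.
Ksp = [Ba²⁺][CrO₄²⁻] = s · s = s^2
s^2 = 1.64×10⁻¹⁰
s = (1.64×10⁻¹⁰)^(1/2) = 1.28×10⁻⁵ mol L⁻¹

1.28×10⁻⁵ M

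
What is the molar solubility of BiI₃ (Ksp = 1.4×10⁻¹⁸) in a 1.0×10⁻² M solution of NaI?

1.4×10⁻¹² M

BiI₃(s) ⇌ Bi³⁺(aq) + 3 I⁻(aq)
The solution already contains I⁻ at 1.0×10⁻² M. Let s be the molar solubility of BiI₃.
[I⁻] ≈ 1.0×10⁻² M (common ion dominates); [Bi³⁺] = s.
Ksp = [Bi³⁺][I⁻]^3 = s(1.0×10⁻²)^3
s = 1.4×10⁻¹⁸ / (1.0×10⁻²)^3 = 1.4×10⁻¹²
s = 1.4×10⁻¹² M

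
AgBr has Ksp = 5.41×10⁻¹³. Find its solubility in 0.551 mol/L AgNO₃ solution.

AgBr(s) ⇌ Ag⁺(aq) + Br⁻(aq)
Ag⁺ is already present at 0.551 mol/L. If s mol/L of AgBr dissolves, [Br⁻] = s while [Ag⁺] ≈ 0.551 mol/L.
Ksp = [Ag⁺][Br⁻] = (0.551)s
s = 5.41×10⁻¹³ / (0.551) = 9.82×10⁻¹³
s = 9.82×10⁻¹³ mol/L

9.82×10⁻¹³ M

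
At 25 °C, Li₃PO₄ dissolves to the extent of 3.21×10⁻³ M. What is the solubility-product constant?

Ksp = 2.87×10⁻⁹

Li₃PO₄(s) ⇌ 3 Li⁺(aq) + PO₄³⁻(aq)
For each mole of Li₃PO₄ that dissolves per liter, [Li⁺] = 3s and [PO₄³⁻] = s; let s denote this solubility.
Ksp = [Li⁺]^3[PO₄³⁻] = (3s)^3 · s = 27s^4
Ksp = 27 × (3.21×10⁻³)^4 = 2.87×10⁻⁹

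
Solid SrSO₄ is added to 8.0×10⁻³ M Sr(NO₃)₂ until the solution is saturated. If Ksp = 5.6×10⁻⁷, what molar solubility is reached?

SrSO₄(s) ⇌ Sr²⁺(aq) + SO₄²⁻(aq)
Let s be the solubility of SrSO₄ here. The common ion gives [Sr²⁺] ≈ 8.0×10⁻³ M, and [SO₄²⁻] = s.
Ksp = [Sr²⁺][SO₄²⁻] = (8.0×10⁻³)s
s = 5.6×10⁻⁷ / (8.0×10⁻³) = 7.0×10⁻⁵
s = 7.0×10⁻⁵ M

7.0×10⁻⁵ M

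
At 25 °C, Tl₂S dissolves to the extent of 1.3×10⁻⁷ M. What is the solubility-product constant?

Ksp = 8.8×10⁻²¹

Tl₂S(s) ⇌ 2 Tl⁺(aq) + S²⁻(aq)
Call the molar solubility s, so that [Tl⁺] = 2s and [S²⁻] = s.
Ksp = [Tl⁺]^2[S²⁻] = (2s)^2 · s = 4s^3
Ksp = 4 × (1.3×10⁻⁷)^3 = 8.8×10⁻²¹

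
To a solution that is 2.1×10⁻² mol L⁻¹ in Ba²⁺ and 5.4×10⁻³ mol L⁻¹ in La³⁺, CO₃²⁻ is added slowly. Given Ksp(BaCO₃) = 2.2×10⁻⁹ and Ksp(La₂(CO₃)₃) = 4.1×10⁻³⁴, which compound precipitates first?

Precipitation begins when Q = Ksp.
For BaCO₃: [CO₃²⁻] = (Ksp/[Ba²⁺]) = 1.0×10⁻⁷ mol L⁻¹
For La₂(CO₃)₃: [CO₃²⁻] = (Ksp/[La³⁺]^2)^(1/3) = 2.4×10⁻¹⁰ mol L⁻¹
La₂(CO₃)₃ requires the lower [CO₃²⁻], so it precipitates first.

La₂(CO₃)₃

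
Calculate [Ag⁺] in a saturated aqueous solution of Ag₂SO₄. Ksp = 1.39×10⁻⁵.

Ag₂SO₄(s) ⇌ 2 Ag⁺(aq) + SO₄²⁻(aq)
If s mol/L of Ag₂SO₄ dissolves, [Ag⁺] = 2s and [SO₄²⁻] = s.
Ksp = [Ag⁺]^2[SO₄²⁻] = (2s)^2 · s = 4s^3 = 1.39×10⁻⁵
s = 1.51×10⁻² M
[Ag⁺] = 2s = 3.03×10⁻² M

3.03×10⁻² M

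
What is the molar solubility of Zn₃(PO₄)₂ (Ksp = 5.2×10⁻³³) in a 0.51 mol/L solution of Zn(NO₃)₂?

Zn₃(PO₄)₂(s) ⇌ 3 Zn²⁺(aq) + 2 PO₄³⁻(aq)
With Zn²⁺ already at 0.51 mol/L and s small, take [Zn²⁺] ≈ 0.51 mol/L and [PO₄³⁻] = 2s.
Ksp = [Zn²⁺]^3[PO₄³⁻]^2 = (0.51)^3(2s)^2
(2s)^2 = 5.2×10⁻³³ / (0.51)^3 = 3.9×10⁻³²
s = 9.9×10⁻¹⁷ mol/L

9.9×10⁻¹⁷ M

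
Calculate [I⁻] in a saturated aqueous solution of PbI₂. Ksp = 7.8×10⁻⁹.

2.5×10⁻³ M

PbI₂(s) ⇌ Pb²⁺(aq) + 2 I⁻(aq)
If s mol/L of PbI₂ dissolves, [Pb²⁺] = s and [I⁻] = 2s.
Ksp = [Pb²⁺][I⁻]^2 = s · (2s)^2 = 4s^3 = 7.8×10⁻⁹
s = 1.2×10⁻³ mol/L
[I⁻] = 2s = 2.5×10⁻³ mol/L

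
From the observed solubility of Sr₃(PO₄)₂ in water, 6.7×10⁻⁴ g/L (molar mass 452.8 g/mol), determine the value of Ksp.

Convert to molarity: s = 6.7×10⁻⁴ / 452.8 = 1.480×10⁻⁶ mol/L
Sr₃(PO₄)₂(s) ⇌ 3 Sr²⁺(aq) + 2 PO₄³⁻(aq)
If s mol/L of Sr₃(PO₄)₂ dissolves, [Sr²⁺] = 3s and [PO₄³⁻] = 2s.
Ksp = [Sr²⁺]^3[PO₄³⁻]^2 = (3s)^3 · (2s)^2 = 108s^5
Ksp = 108 × (1.480×10⁻⁶)^5 = 7.7×10⁻²⁸

Ksp = 7.7×10⁻²⁸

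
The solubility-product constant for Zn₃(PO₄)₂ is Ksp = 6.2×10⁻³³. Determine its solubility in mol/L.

Zn₃(PO₄)₂(s) ⇌ 3 Zn²⁺(aq) + 2 PO₄³⁻(aq)
If s mol/L of Zn₃(PO₄)₂ dissolves, [Zn²⁺] = 3s and [PO₄³⁻] = 2s.
Ksp = [Zn²⁺]^3[PO₄³⁻]^2 = (3s)^3 · (2s)^2 = 108s^5
108s^5 = 6.2×10⁻³³  ⇒  s^5 = 5.7×10⁻³⁵
s = 1.4×10⁻⁷ mol L⁻¹

1.4×10⁻⁷ M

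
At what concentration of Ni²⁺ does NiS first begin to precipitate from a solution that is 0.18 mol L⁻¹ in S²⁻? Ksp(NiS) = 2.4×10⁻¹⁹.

1.3×10⁻¹⁸ M

Precipitation begins when Q = Ksp.
NiS(s) ⇌ Ni²⁺(aq) + S²⁻(aq)
Ksp = [Ni²⁺][S²⁻] = [Ni²⁺](0.18)
[Ni²⁺] = 2.4×10⁻¹⁹ / (0.18) = 1.3×10⁻¹⁸
[Ni²⁺] = 1.3×10⁻¹⁸ mol L⁻¹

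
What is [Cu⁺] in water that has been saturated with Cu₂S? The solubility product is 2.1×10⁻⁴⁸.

1.6×10⁻¹⁶ M

Cu₂S(s) ⇌ 2 Cu⁺(aq) + S²⁻(aq)
Call the molar solubility s, so that [Cu⁺] = 2s and [S²⁻] = s.
Ksp = [Cu⁺]^2[S²⁻] = (2s)^2 · s = 4s^3 = 2.1×10⁻⁴⁸
s = 8.1×10⁻¹⁷ M
[Cu⁺] = 2s = 1.6×10⁻¹⁶ M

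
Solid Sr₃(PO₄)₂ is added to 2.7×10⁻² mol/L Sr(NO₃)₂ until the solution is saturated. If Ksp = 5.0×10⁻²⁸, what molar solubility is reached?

2.5×10⁻¹² M

Sr₃(PO₄)₂(s) ⇌ 3 Sr²⁺(aq) + 2 PO₄³⁻(aq)
Let s be the solubility of Sr₃(PO₄)₂ here. The common ion gives [Sr²⁺] ≈ 2.7×10⁻² mol/L, and [PO₄³⁻] = 2s.
Ksp = [Sr²⁺]^3[PO₄³⁻]^2 = (2.7×10⁻²)^3(2s)^2
(2s)^2 = 5.0×10⁻²⁸ / (2.7×10⁻²)^3 = 2.5×10⁻²³
s = 2.5×10⁻¹² mol/L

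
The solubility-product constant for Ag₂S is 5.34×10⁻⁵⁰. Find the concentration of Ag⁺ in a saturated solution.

4.74×10⁻¹⁷ M

Ag₂S(s) ⇌ 2 Ag⁺(aq) + S²⁻(aq)
Let s be the molar solubility. Then [Ag⁺] = 2s and [S²⁻] = s.
Ksp = [Ag⁺]^2[S²⁻] = (2s)^2 · s = 4s^3 = 5.34×10⁻⁵⁰
s = 2.37×10⁻¹⁷ M
[Ag⁺] = 2s = 4.74×10⁻¹⁷ M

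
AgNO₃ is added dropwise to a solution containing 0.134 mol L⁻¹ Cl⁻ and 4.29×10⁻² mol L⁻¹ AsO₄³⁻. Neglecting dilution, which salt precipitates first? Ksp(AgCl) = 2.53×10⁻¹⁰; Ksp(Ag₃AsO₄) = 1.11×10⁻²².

AgCl

The threshold for precipitation is Q = Ksp.
For AgCl: [Ag⁺] = (Ksp/[Cl⁻]) = 1.89×10⁻⁹ mol L⁻¹
For Ag₃AsO₄: [Ag⁺] = (Ksp/[AsO₄³⁻])^(1/3) = 1.37×10⁻⁷ mol L⁻¹
AgCl requires the lower [Ag⁺], so it precipitates first.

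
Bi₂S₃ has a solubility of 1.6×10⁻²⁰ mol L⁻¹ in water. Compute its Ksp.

Bi₂S₃(s) ⇌ 2 Bi³⁺(aq) + 3 S²⁻(aq)
If s mol/L of Bi₂S₃ dissolves, [Bi³⁺] = 2s and [S²⁻] = 3s.
Ksp = [Bi³⁺]^2[S²⁻]^3 = (2s)^2 · (3s)^3 = 108s^5
Ksp = 108 × (1.6×10⁻²⁰)^5 = 1.1×10⁻⁹⁷

Ksp = 1.1×10⁻⁹⁷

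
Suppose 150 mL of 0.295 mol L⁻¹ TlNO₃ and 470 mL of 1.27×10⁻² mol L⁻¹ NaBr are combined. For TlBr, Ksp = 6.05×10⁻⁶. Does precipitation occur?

The combined volume is 620 mL.
[Tl⁺] = (0.295)(150)/620 = 7.14×10⁻² mol L⁻¹
[Br⁻] = (1.27×10⁻²)(470)/620 = 9.63×10⁻³ mol L⁻¹
Q = [Tl⁺][Br⁻] = 6.87×10⁻⁴
Because Q > Ksp (6.87×10⁻⁴ vs 6.05×10⁻⁶), a precipitate of TlBr forms.

Yes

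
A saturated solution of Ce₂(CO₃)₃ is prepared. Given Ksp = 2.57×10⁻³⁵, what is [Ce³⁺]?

9.47×10⁻⁸ M

Ce₂(CO₃)₃(s) ⇌ 2 Ce³⁺(aq) + 3 CO₃²⁻(aq)
Let s be the molar solubility. Then [Ce³⁺] = 2s and [CO₃²⁻] = 3s.
Ksp = [Ce³⁺]^2[CO₃²⁻]^3 = (2s)^2 · (3s)^3 = 108s^5 = 2.57×10⁻³⁵
s = 4.73×10⁻⁸ mol L⁻¹
[Ce³⁺] = 2s = 9.47×10⁻⁸ mol L⁻¹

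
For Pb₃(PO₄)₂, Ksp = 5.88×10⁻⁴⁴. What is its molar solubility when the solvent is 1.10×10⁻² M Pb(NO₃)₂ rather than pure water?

1.05×10⁻¹⁹ M

Pb₃(PO₄)₂(s) ⇌ 3 Pb²⁺(aq) + 2 PO₄³⁻(aq)
Let s be the solubility of Pb₃(PO₄)₂ here. The common ion gives [Pb²⁺] ≈ 1.10×10⁻² M, and [PO₄³⁻] = 2s.
Ksp = [Pb²⁺]^3[PO₄³⁻]^2 = (1.10×10⁻²)^3(2s)^2
(2s)^2 = 5.88×10⁻⁴⁴ / (1.10×10⁻²)^3 = 4.42×10⁻³⁸
s = 1.05×10⁻¹⁹ M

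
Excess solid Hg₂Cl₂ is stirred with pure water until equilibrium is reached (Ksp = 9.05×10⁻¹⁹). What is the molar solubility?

Hg₂Cl₂(s) ⇌ Hg₂²⁺(aq) + 2 Cl⁻(aq)
For each mole of Hg₂Cl₂ that dissolves per liter, [Hg₂²⁺] = s and [Cl⁻] = 2s; let s denote this solubility.
Ksp = [Hg₂²⁺][Cl⁻]^2 = s · (2s)^2 = 4s^3
4s^3 = 9.05×10⁻¹⁹  ⇒  s^3 = 2.26×10⁻¹⁹
Taking the 3rd root, s = 6.09×10⁻⁷ M.

6.09×10⁻⁷ M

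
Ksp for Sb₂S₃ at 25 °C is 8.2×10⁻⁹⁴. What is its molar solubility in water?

9.5×10⁻²⁰ M

Sb₂S₃(s) ⇌ 2 Sb³⁺(aq) + 3 S²⁻(aq)
If s mol/L of Sb₂S₃ dissolves, [Sb³⁺] = 2s and [S²⁻] = 3s.
Ksp = [Sb³⁺]^2[S²⁻]^3 = (2s)^2 · (3s)^3 = 108s^5
108s^5 = 8.2×10⁻⁹⁴  ⇒  s^5 = 7.6×10⁻⁹⁶
s = 9.5×10⁻²⁰ mol/L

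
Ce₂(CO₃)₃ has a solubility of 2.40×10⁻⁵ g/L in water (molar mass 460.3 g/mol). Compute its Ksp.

Ksp = 4.16×10⁻³⁵

s = (2.40×10⁻⁵ g L⁻¹)/(460.3 g mol⁻¹) = 5.2140×10⁻⁸ M
Ce₂(CO₃)₃(s) ⇌ 2 Ce³⁺(aq) + 3 CO₃²⁻(aq)
If s mol/L of Ce₂(CO₃)₃ dissolves, [Ce³⁺] = 2s and [CO₃²⁻] = 3s.
Ksp = [Ce³⁺]^2[CO₃²⁻]^3 = (2s)^2 · (3s)^3 = 108s^5
Ksp = 108 × (5.2140×10⁻⁸)^5 = 4.16×10⁻³⁵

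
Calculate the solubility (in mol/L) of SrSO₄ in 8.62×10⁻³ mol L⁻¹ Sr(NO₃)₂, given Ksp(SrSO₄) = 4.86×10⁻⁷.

5.64×10⁻⁵ M

SrSO₄(s) ⇌ Sr²⁺(aq) + SO₄²⁻(aq)
Let s be the solubility of SrSO₄ here. The common ion gives [Sr²⁺] ≈ 8.62×10⁻³ mol L⁻¹, and [SO₄²⁻] = s.
Ksp = [Sr²⁺][SO₄²⁻] = (8.62×10⁻³)s
s = 4.86×10⁻⁷ / (8.62×10⁻³) = 5.64×10⁻⁵
s = 5.64×10⁻⁵ mol L⁻¹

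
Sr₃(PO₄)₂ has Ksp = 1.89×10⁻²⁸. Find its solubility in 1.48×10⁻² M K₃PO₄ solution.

3.17×10⁻⁹ M

Sr₃(PO₄)₂(s) ⇌ 3 Sr²⁺(aq) + 2 PO₄³⁻(aq)
PO₄³⁻ is already present at 1.48×10⁻² M. If s mol/L of Sr₃(PO₄)₂ dissolves, [Sr²⁺] = 3s while [PO₄³⁻] ≈ 1.48×10⁻² M.
Ksp = [Sr²⁺]^3[PO₄³⁻]^2 = (3s)^3(1.48×10⁻²)^2
(3s)^3 = 1.89×10⁻²⁸ / (1.48×10⁻²)^2 = 8.63×10⁻²⁵
s = 3.17×10⁻⁹ M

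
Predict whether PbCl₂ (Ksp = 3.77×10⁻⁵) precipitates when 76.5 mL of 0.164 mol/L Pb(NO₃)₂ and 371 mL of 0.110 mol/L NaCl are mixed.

Yes

Total volume after mixing = 76.5 + 371 = 447.5 mL.
[Pb²⁺] = (0.164)(76.5)/447.5 = 2.80×10⁻² mol/L
[Cl⁻] = (0.110)(371)/447.5 = 9.12×10⁻² mol/L
Q = [Pb²⁺][Cl⁻]^2 = 2.33×10⁻⁴
Since Q (2.33×10⁻⁴) exceeds Ksp (3.77×10⁻⁵), PbCl₂ will precipitate.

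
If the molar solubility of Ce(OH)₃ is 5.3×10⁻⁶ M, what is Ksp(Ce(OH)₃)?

Ksp = 2.1×10⁻²⁰

Ce(OH)₃(s) ⇌ Ce³⁺(aq) + 3 OH⁻(aq)
For each mole of Ce(OH)₃ that dissolves per liter, [Ce³⁺] = s and [OH⁻] = 3s; let s denote this solubility.
Ksp = [Ce³⁺][OH⁻]^3 = s · (3s)^3 = 27s^4
Ksp = 27 × (5.3×10⁻⁶)^4 = 2.1×10⁻²⁰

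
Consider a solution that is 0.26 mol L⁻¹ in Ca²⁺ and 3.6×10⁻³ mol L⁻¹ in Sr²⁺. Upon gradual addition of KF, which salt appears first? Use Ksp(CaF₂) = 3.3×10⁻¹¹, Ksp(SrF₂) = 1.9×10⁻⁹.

CaF₂

Each salt precipitates once Q = Ksp for that salt.
For CaF₂: [F⁻] = (Ksp/[Ca²⁺])^(1/2) = 1.1×10⁻⁵ mol L⁻¹
For SrF₂: [F⁻] = (Ksp/[Sr²⁺])^(1/2) = 7.3×10⁻⁴ mol L⁻¹
Since CaF₂ needs less F⁻ to reach saturation, it precipitates first.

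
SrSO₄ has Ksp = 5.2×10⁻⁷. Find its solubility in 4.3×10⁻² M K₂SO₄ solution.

1.2×10⁻⁵ M

SrSO₄(s) ⇌ Sr²⁺(aq) + SO₄²⁻(aq)
Let s be the solubility of SrSO₄ here. The common ion gives [SO₄²⁻] ≈ 4.3×10⁻² M, and [Sr²⁺] = s.
Ksp = [Sr²⁺][SO₄²⁻] = s(4.3×10⁻²)
s = 5.2×10⁻⁷ / (4.3×10⁻²) = 1.2×10⁻⁵
s = 1.2×10⁻⁵ M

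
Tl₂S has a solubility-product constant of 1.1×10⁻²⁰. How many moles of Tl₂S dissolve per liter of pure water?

Tl₂S(s) ⇌ 2 Tl⁺(aq) + S²⁻(aq)
Call the molar solubility s, so that [Tl⁺] = 2s and [S²⁻] = s.
Ksp = [Tl⁺]^2[S²⁻] = (2s)^2 · s = 4s^3
4s^3 = 1.1×10⁻²⁰  ⇒  s^3 = 2.8×10⁻²¹
Taking the 3rd root, s = 1.4×10⁻⁷ mol/L.

1.4×10⁻⁷ M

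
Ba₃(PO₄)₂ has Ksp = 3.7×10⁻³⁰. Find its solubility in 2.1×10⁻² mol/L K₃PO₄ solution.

Ba₃(PO₄)₂(s) ⇌ 3 Ba²⁺(aq) + 2 PO₄³⁻(aq)
The solution already contains PO₄³⁻ at 2.1×10⁻² mol/L. Let s be the molar solubility of Ba₃(PO₄)₂.
[PO₄³⁻] ≈ 2.1×10⁻² mol/L (common ion dominates); [Ba²⁺] = 3s.
Ksp = [Ba²⁺]^3[PO₄³⁻]^2 = (3s)^3(2.1×10⁻²)^2
(3s)^3 = 3.7×10⁻³⁰ / (2.1×10⁻²)^2 = 8.4×10⁻²⁷
s = 6.8×10⁻¹⁰ mol/L

6.8×10⁻¹⁰ M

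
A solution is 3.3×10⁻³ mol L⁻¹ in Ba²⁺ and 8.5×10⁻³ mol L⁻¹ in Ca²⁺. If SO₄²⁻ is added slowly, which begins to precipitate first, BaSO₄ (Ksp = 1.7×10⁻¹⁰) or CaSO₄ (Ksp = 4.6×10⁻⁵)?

BaSO₄

A salt starts to precipitate once the ion product Q reaches its Ksp.
For BaSO₄: [SO₄²⁻] = (Ksp/[Ba²⁺]) = 5.2×10⁻⁸ mol L⁻¹
For CaSO₄: [SO₄²⁻] = (Ksp/[Ca²⁺]) = 5.4×10⁻³ mol L⁻¹
BaSO₄ requires the lower [SO₄²⁻], so it precipitates first.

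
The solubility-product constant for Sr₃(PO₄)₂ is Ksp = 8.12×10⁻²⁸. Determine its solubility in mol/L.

Sr₃(PO₄)₂(s) ⇌ 3 Sr²⁺(aq) + 2 PO₄³⁻(aq)
With molar solubility s: [Sr²⁺] = 3s, [PO₄³⁻] = 2s.
Ksp = [Sr²⁺]^3[PO₄³⁻]^2 = (3s)^3 · (2s)^2 = 108s^5
108s^5 = 8.12×10⁻²⁸  ⇒  s^5 = 7.52×10⁻³⁰
s = (7.52×10⁻³⁰)^(1/5) = 1.50×10⁻⁶ mol/L

1.50×10⁻⁶ M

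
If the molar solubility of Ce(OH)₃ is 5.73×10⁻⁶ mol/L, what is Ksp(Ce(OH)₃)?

Ksp = 2.91×10⁻²⁰

Ce(OH)₃(s) ⇌ Ce³⁺(aq) + 3 OH⁻(aq)
Call the molar solubility s, so that [Ce³⁺] = s and [OH⁻] = 3s.
Ksp = [Ce³⁺][OH⁻]^3 = s · (3s)^3 = 27s^4
Ksp = 27 × (5.73×10⁻⁶)^4 = 2.91×10⁻²⁰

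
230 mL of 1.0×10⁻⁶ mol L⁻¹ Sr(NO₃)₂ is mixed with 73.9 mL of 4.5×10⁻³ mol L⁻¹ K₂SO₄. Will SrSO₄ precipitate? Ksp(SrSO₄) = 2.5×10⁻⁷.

After mixing, V = 230 mL + 73.9 mL = 303.9 mL.
[Sr²⁺] = (1.0×10⁻⁶)(230)/303.9 = 7.6×10⁻⁷ mol L⁻¹
[SO₄²⁻] = (4.5×10⁻³)(73.9)/303.9 = 1.1×10⁻³ mol L⁻¹
Q = [Sr²⁺][SO₄²⁻] = 8.3×10⁻¹⁰
Since Q (8.3×10⁻¹⁰) is less than Ksp (2.5×10⁻⁷), no SrSO₄ precipitates.

No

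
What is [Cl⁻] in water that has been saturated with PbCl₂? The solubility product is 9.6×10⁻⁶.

2.7×10⁻² M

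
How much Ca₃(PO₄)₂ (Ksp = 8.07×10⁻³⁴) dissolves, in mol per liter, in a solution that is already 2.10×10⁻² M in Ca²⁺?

4.67×10⁻¹⁵ M

Ca₃(PO₄)₂(s) ⇌ 3 Ca²⁺(aq) + 2 PO₄³⁻(aq)
With Ca²⁺ already at 2.10×10⁻² M and s small, take [Ca²⁺] ≈ 2.10×10⁻² M and [PO₄³⁻] = 2s.
Ksp = [Ca²⁺]^3[PO₄³⁻]^2 = (2.10×10⁻²)^3(2s)^2
(2s)^2 = 8.07×10⁻³⁴ / (2.10×10⁻²)^3 = 8.71×10⁻²⁹
s = 4.67×10⁻¹⁵ M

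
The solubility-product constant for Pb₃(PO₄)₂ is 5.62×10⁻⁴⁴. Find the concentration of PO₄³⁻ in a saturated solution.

1.76×10⁻⁹ M

Pb₃(PO₄)₂(s) ⇌ 3 Pb²⁺(aq) + 2 PO₄³⁻(aq)
Let s be the molar solubility. Then [Pb²⁺] = 3s and [PO₄³⁻] = 2s.
Ksp = [Pb²⁺]^3[PO₄³⁻]^2 = (3s)^3 · (2s)^2 = 108s^5 = 5.62×10⁻⁴⁴
s = 8.78×10⁻¹⁰ mol L⁻¹
[PO₄³⁻] = 2s = 1.76×10⁻⁹ mol L⁻¹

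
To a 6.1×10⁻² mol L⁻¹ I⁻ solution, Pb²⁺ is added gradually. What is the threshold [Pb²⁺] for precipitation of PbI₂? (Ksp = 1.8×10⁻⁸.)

4.8×10⁻⁶ M

The threshold for precipitation is Q = Ksp.
PbI₂(s) ⇌ Pb²⁺(aq) + 2 I⁻(aq)
Ksp = [Pb²⁺][I⁻]^2 = [Pb²⁺](6.1×10⁻²)^2
[Pb²⁺] = 1.8×10⁻⁸ / (6.1×10⁻²)^2 = 4.8×10⁻⁶
[Pb²⁺] = 4.8×10⁻⁶ mol L⁻¹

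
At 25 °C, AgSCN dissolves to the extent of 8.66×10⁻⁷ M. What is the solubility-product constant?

AgSCN(s) ⇌ Ag⁺(aq) + SCN⁻(aq)
Call the molar solubility s, so that [Ag⁺] = s and [SCN⁻] = s.
Ksp = [Ag⁺][SCN⁻] = s · s = s^2
Ksp = (8.66×10⁻⁷)^2 = 7.50×10⁻¹³

Ksp = 7.50×10⁻¹³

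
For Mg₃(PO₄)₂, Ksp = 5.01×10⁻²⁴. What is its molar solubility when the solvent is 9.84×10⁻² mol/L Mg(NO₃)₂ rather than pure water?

3.63×10⁻¹¹ M

Mg₃(PO₄)₂(s) ⇌ 3 Mg²⁺(aq) + 2 PO₄³⁻(aq)
Mg²⁺ is already present at 9.84×10⁻² mol/L. If s mol/L of Mg₃(PO₄)₂ dissolves, [PO₄³⁻] = 2s while [Mg²⁺] ≈ 9.84×10⁻² mol/L.
Ksp = [Mg²⁺]^3[PO₄³⁻]^2 = (9.84×10⁻²)^3(2s)^2
(2s)^2 = 5.01×10⁻²⁴ / (9.84×10⁻²)^3 = 5.26×10⁻²¹
s = 3.63×10⁻¹¹ mol/L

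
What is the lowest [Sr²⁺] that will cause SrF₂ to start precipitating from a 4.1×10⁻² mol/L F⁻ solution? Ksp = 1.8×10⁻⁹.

1.1×10⁻⁶ M

Precipitation of each salt begins when its ion product equals Ksp.
SrF₂(s) ⇌ Sr²⁺(aq) + 2 F⁻(aq)
Ksp = [Sr²⁺][F⁻]^2 = [Sr²⁺](4.1×10⁻²)^2
[Sr²⁺] = 1.8×10⁻⁹ / (4.1×10⁻²)^2 = 1.1×10⁻⁶
[Sr²⁺] = 1.1×10⁻⁶ mol/L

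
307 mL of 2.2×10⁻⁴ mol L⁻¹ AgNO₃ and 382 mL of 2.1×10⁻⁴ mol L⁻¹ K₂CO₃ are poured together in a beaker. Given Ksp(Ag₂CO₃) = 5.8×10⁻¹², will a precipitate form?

No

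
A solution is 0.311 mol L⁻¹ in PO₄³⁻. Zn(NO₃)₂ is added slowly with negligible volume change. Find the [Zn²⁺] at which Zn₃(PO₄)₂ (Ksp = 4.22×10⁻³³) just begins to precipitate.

A salt starts to precipitate once the ion product Q reaches its Ksp.
Zn₃(PO₄)₂(s) ⇌ 3 Zn²⁺(aq) + 2 PO₄³⁻(aq)
Ksp = [Zn²⁺]^3[PO₄³⁻]^2 = [Zn²⁺]^3(0.311)^2
[Zn²⁺]^3 = 4.22×10⁻³³ / (0.311)^2 = 4.36×10⁻³²
[Zn²⁺] = 3.52×10⁻¹¹ mol L⁻¹

3.52×10⁻¹¹ M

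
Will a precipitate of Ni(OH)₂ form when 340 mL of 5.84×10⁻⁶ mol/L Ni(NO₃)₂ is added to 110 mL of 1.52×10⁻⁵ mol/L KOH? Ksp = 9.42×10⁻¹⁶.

No

The combined volume is 450 mL.
[Ni²⁺] = (5.84×10⁻⁶)(340)/450 = 4.41×10⁻⁶ mol/L
[OH⁻] = (1.52×10⁻⁵)(110)/450 = 3.72×10⁻⁶ mol/L
Q = [Ni²⁺][OH⁻]^2 = 6.09×10⁻¹⁷
Q = 6.09×10⁻¹⁷ < Ksp = 9.42×10⁻¹⁶, so the solution is unsaturated and no precipitate forms.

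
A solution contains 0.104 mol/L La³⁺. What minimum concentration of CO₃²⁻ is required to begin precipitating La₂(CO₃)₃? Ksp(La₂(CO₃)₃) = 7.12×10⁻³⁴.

Each salt precipitates once Q = Ksp for that salt.
La₂(CO₃)₃(s) ⇌ 2 La³⁺(aq) + 3 CO₃²⁻(aq)
Ksp = [La³⁺]^2[CO₃²⁻]^3 = [CO₃²⁻]^3(0.104)^2
[CO₃²⁻]^3 = 7.12×10⁻³⁴ / (0.104)^2 = 6.58×10⁻³²
[CO₃²⁻] = 4.04×10⁻¹¹ mol/L

4.04×10⁻¹¹ M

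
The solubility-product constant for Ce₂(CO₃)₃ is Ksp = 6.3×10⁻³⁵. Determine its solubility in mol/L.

Ce₂(CO₃)₃(s) ⇌ 2 Ce³⁺(aq) + 3 CO₃²⁻(aq)
With molar solubility s: [Ce³⁺] = 2s, [CO₃²⁻] = 3s.
Ksp = [Ce³⁺]^2[CO₃²⁻]^3 = (2s)^2 · (3s)^3 = 108s^5
108s^5 = 6.3×10⁻³⁵  ⇒  s^5 = 5.8×10⁻³⁷
s = (5.8×10⁻³⁷)^(1/5) = 5.7×10⁻⁸ mol L⁻¹

5.7×10⁻⁸ M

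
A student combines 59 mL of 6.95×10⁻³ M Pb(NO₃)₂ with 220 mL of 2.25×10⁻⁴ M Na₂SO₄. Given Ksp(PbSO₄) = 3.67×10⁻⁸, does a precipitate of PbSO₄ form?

Yes

Total volume after mixing = 59 + 220 = 279 mL.
[Pb²⁺] = (6.95×10⁻³)(59)/279 = 1.47×10⁻³ M
[SO₄²⁻] = (2.25×10⁻⁴)(220)/279 = 1.77×10⁻⁴ M
Q = [Pb²⁺][SO₄²⁻] = 2.61×10⁻⁷
Since Q (2.61×10⁻⁷) exceeds Ksp (3.67×10⁻⁸), PbSO₄ will precipitate.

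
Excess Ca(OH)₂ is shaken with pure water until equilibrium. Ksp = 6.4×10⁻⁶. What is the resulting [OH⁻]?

2.3×10⁻² M

Ca(OH)₂(s) ⇌ Ca²⁺(aq) + 2 OH⁻(aq)
Let s be the molar solubility. Then [Ca²⁺] = s and [OH⁻] = 2s.
Ksp = [Ca²⁺][OH⁻]^2 = s · (2s)^2 = 4s^3 = 6.4×10⁻⁶
s = 1.2×10⁻² mol/L
[OH⁻] = 2s = 2.3×10⁻² mol/L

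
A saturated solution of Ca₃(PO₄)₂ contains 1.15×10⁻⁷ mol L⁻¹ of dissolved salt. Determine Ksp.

Ksp = 2.17×10⁻³³

Ca₃(PO₄)₂(s) ⇌ 3 Ca²⁺(aq) + 2 PO₄³⁻(aq)
If s mol/L of Ca₃(PO₄)₂ dissolves, [Ca²⁺] = 3s and [PO₄³⁻] = 2s.
Ksp = [Ca²⁺]^3[PO₄³⁻]^2 = (3s)^3 · (2s)^2 = 108s^5
Ksp = 108 × (1.15×10⁻⁷)^5 = 2.17×10⁻³³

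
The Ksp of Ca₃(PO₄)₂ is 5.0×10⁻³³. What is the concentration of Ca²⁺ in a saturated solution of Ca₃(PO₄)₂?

Ca₃(PO₄)₂(s) ⇌ 3 Ca²⁺(aq) + 2 PO₄³⁻(aq)
Call the molar solubility s, so that [Ca²⁺] = 3s and [PO₄³⁻] = 2s.
Ksp = [Ca²⁺]^3[PO₄³⁻]^2 = (3s)^3 · (2s)^2 = 108s^5 = 5.0×10⁻³³
s = 1.4×10⁻⁷ mol/L
[Ca²⁺] = 3s = 4.1×10⁻⁷ mol/L

4.1×10⁻⁷ M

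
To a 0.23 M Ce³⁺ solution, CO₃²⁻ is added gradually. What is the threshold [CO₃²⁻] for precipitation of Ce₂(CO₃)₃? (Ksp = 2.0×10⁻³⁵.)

7.2×10⁻¹² M

Precipitation begins when Q = Ksp.
Ce₂(CO₃)₃(s) ⇌ 2 Ce³⁺(aq) + 3 CO₃²⁻(aq)
Ksp = [Ce³⁺]^2[CO₃²⁻]^3 = [CO₃²⁻]^3(0.23)^2
[CO₃²⁻]^3 = 2.0×10⁻³⁵ / (0.23)^2 = 3.8×10⁻³⁴
[CO₃²⁻] = 7.2×10⁻¹² M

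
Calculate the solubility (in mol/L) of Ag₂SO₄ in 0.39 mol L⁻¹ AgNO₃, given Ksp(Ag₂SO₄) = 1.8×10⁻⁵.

1.2×10⁻⁴ M

Ag₂SO₄(s) ⇌ 2 Ag⁺(aq) + SO₄²⁻(aq)
The solution already contains Ag⁺ at 0.39 mol L⁻¹. Let s be the molar solubility of Ag₂SO₄.
[Ag⁺] ≈ 0.39 mol L⁻¹ (common ion dominates); [SO₄²⁻] = s.
Ksp = [Ag⁺]^2[SO₄²⁻] = (0.39)^2s
s = 1.8×10⁻⁵ / (0.39)^2 = 1.2×10⁻⁴
s = 1.2×10⁻⁴ mol L⁻¹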